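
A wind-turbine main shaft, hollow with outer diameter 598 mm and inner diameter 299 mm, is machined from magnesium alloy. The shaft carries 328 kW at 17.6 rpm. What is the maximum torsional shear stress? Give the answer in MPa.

ω = 2π·17.6/60 = 1.843 rad/s, so T = P/ω = 328×10³ / 1.843 = 178000 N·m.
J = π(d_o⁴ − d_i⁴)/32 = π(0.598⁴ − 0.299⁴)/32 = 0.01177 m⁴.
τ_max = T·r/J = 178000 × 0.299 / 0.01177 = 4.521×10^6 Pa.

4.52 MPa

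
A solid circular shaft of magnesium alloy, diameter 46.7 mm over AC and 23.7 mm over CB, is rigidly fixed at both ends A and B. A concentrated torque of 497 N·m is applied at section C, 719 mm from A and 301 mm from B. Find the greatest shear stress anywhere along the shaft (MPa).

26.0 MPa

Compatibility: T_A·a/J_AC = T_B·b/J_CB with T_A + T_B = T₀.
J_AC = 4.67×10^-7 m⁴, J_CB = 3.10×10^-8 m⁴, so T_A = T₀·(J_AC/a)/((J_AC/a)+(J_CB/b)) = 429.0 N·m, T_B = 67.98 N·m.
τ in each portion: τ_AC = 2.15×10^7 Pa, τ_CB = 2.60×10^7 Pa; maximum is in CB.
τ_max = T_CB·r/J = 67.98·0.0118/3.10×10^-8 = 2.601×10^7 Pa.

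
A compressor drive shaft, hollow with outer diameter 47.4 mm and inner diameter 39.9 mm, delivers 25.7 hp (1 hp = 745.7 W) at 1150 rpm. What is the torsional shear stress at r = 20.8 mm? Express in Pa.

ω = 2π·1150/60 = 120.4 rad/s, so T = P/ω = 25.7×745.7 / 120.4 = 159.1 N·m.
J = π(d_o⁴ − d_i⁴)/32 = π(0.0474⁴ − 0.0399⁴)/32 = 2.468×10^-7 m⁴.
Shear stress varies linearly with radius: τ = T·r/J = 159.1 × 0.0208 / 2.468×10^-7 = 1.341×10^7 Pa.

1.34e7 Pa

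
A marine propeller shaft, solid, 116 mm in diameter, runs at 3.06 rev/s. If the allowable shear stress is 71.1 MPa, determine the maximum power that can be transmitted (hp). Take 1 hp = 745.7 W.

562 hp

J = πd⁴/32 = π(0.116)⁴/32 = 1.778×10^-5 m⁴.
T_max = τ_allow·J/r = 7.11×10^7 × 1.778×10^-5 / 0.0580 = 21790 N·m.
ω = 2π·3.06 = 19.23 rad/s, so P_max = T_max·ω = 4.190×10^5 W.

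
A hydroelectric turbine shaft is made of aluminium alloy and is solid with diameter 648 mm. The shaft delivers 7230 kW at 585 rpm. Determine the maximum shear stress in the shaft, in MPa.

ω = 2π·585/60 = 61.26 rad/s, so T = P/ω = 7230×10³ / 61.26 = 118000 N·m.
J = πd⁴/32 = π(0.648)⁴/32 = 0.01731 m⁴.
τ_max = T·r/J = 118000 × 0.324 / 0.01731 = 2.209×10^6 Pa.

2.21 MPa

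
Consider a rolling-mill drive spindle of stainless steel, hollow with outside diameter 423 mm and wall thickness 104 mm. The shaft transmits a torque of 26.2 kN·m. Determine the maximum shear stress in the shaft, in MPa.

1.89 MPa

J = π(d_o⁴ − d_i⁴)/32 = π(0.423⁴ − 0.215⁴)/32 = 2.933×10^-3 m⁴.
τ_max = T·r/J = 26200 × 0.211 / 2.933×10^-3 = 1.889×10^6 Pa.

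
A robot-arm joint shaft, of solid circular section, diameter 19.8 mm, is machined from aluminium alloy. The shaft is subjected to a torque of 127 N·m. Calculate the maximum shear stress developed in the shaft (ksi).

J = πd⁴/32 = π(0.0198)⁴/32 = 1.509×10^-8 m⁴.
τ_max = T·r/J = 127.0 × 0.00990 / 1.509×10^-8 = 8.333×10^7 Pa.

12.1 ksi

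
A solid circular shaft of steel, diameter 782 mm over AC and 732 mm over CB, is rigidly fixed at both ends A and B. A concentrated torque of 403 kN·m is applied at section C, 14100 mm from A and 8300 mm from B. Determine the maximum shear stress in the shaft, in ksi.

0.430 ksi

Compatibility: T_A·a/J_AC = T_B·b/J_CB with T_A + T_B = T₀.
J_AC = 0.0367 m⁴, J_CB = 0.0282 m⁴, so T_A = T₀·(J_AC/a)/((J_AC/a)+(J_CB/b)) = 174900 N·m, T_B = 228100 N·m.
τ in each portion: τ_AC = 1.86×10^6 Pa, τ_CB = 2.96×10^6 Pa; maximum is in CB.
τ_max = T_CB·r/J = 228100·0.366/0.0282 = 2.962×10^6 Pa.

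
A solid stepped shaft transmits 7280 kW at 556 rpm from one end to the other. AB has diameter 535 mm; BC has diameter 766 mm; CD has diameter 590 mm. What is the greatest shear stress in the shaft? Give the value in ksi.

0.603 ksi

ω = 2π·556/60 = 58.22 rad/s, so T = P/ω = 7280×10³ / 58.22 = 125000 N·m.
Under the same torque, τ_max = 16T/(πd³) is largest where d is smallest — segment AB (d = 535 mm).
τ_max = 16·125000/(π·(0.535)³) = 4.159×10^6 Pa.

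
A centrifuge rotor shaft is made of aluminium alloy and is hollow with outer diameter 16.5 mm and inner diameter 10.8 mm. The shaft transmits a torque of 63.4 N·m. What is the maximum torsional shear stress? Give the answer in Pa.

J = π(d_o⁴ − d_i⁴)/32 = π(0.0165⁴ − 0.0108⁴)/32 = 5.941×10^-9 m⁴.
τ_max = T·r/J = 63.40 × 0.00825 / 5.941×10^-9 = 8.804×10^7 Pa.

8.80e7 Pa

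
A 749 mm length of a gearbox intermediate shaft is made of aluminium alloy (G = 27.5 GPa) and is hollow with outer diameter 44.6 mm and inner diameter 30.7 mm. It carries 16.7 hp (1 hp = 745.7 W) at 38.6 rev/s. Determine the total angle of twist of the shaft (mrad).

ω = 2π·38.6 = 242.5 rad/s, so T = P/ω = 16.7×745.7 / 242.5 = 51.35 N·m.
J = π(d_o⁴ − d_i⁴)/32 = π(0.0446⁴ − 0.0307⁴)/32 = 3.012×10^-7 m⁴.
θ = T·L/(G·J) = 51.35 × 0.749 / (27.5×10⁹ × 3.012×10^-7) = 4.642×10^-3 rad.

4.64 mrad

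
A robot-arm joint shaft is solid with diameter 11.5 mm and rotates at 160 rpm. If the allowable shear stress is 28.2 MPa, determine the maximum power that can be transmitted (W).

J = πd⁴/32 = π(0.0115)⁴/32 = 1.717×10^-9 m⁴.
T_max = τ_allow·J/r = 2.82×10^7 × 1.717×10^-9 / 0.00575 = 8.421 N·m.
ω = 2π·160/60 = 16.76 rad/s, so P_max = T_max·ω = 141.1 W.

141 W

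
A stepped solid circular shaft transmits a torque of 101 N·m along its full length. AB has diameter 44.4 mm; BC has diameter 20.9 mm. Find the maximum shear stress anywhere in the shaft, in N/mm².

Under the same torque, τ_max = 16T/(πd³) is largest where d is smallest — segment BC (d = 20.9 mm).
τ_max = 16·101.0/(π·(0.0209)³) = 5.634×10^7 Pa.

56.3 N/mm²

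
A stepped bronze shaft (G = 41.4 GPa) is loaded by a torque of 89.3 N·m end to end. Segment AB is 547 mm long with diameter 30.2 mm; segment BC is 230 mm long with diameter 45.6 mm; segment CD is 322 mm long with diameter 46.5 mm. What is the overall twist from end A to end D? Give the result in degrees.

0.981°

J_AB = π(0.0302)⁴/32 = 8.17×10^-8 m⁴; J_BC = π(0.0456)⁴/32 = 4.24×10^-7 m⁴; J_CD = π(0.0465)⁴/32 = 4.59×10^-7 m⁴.
θ = (T/G)·Σ L_i/J_i = (89.30/41.4×10⁹)·(0.547/8.17×10^-8 + 0.230/4.24×10^-7 + 0.322/4.59×10^-7) = 0.01713 rad.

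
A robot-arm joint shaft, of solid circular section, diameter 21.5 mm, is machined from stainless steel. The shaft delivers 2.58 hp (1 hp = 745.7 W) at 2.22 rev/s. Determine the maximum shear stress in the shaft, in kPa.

ω = 2π·2.22 = 13.95 rad/s, so T = P/ω = 2.58×745.7 / 13.95 = 137.9 N·m.
J = πd⁴/32 = π(0.0215)⁴/32 = 2.098×10^-8 m⁴.
τ_max = T·r/J = 137.9 × 0.0107 / 2.098×10^-8 = 7.068×10^7 Pa.

70700 kPa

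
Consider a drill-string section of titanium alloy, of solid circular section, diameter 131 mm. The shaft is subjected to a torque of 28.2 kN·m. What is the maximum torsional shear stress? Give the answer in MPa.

J = πd⁴/32 = π(0.131)⁴/32 = 2.891×10^-5 m⁴.
τ_max = T·r/J = 28200 × 0.0655 / 2.891×10^-5 = 6.389×10^7 Pa.

63.9 MPa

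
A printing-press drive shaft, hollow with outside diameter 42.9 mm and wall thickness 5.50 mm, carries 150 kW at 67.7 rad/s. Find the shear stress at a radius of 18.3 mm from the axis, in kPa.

176000 kPa

ω = 67.7 rad/s, so T = P/ω = 150×10³ / 67.70 = 2216 N·m.
J = π(d_o⁴ − d_i⁴)/32 = π(0.0429⁴ − 0.0319⁴)/32 = 2.309×10^-7 m⁴.
Shear stress varies linearly with radius: τ = T·r/J = 2216 × 0.0183 / 2.309×10^-7 = 1.756×10^8 Pa.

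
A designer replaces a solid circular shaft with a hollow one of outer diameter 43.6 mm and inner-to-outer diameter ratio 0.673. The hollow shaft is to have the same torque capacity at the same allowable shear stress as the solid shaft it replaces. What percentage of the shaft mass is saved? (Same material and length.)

Equal τ_max and T ⇒ the solid shaft needs d_s³ = d_o³(1−k⁴), so d_s = 43.6·(1−0.673⁴)^(1/3) = 40.39 mm.
Area ratio A_h/A_s = d_o²(1−k²)/d_s² = (1−k²)/(1−k⁴)^(2/3) = 0.6376.
Mass saving = 1 − 0.6376 = 36.2 %.

36.2 %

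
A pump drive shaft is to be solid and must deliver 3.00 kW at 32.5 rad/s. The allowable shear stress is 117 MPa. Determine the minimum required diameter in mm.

ω = 32.5 rad/s, so T = P/ω = 3.00×10³ / 32.50 = 92.31 N·m.
For a solid shaft τ_max = 16T/(πd³), so d = (16T/(π τ_allow))^(1/3) = (16·92.31/(π·1.17×10^8))^(1/3) = 0.01590 m.

15.9 mm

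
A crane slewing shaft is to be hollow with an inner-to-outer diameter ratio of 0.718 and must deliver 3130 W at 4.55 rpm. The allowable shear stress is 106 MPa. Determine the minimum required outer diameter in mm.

75.5 mm

ω = 2π·4.55/60 = 0.4765 rad/s, so T = P/ω = 3130 / 0.4765 = 6569 N·m.
For a hollow shaft with d_i/d_o = 0.718: τ_max = 16T/(π d_o³ (1−k⁴)), so d_o = [16T/(π τ_allow (1−k⁴))]^(1/3) = [16·6569/(π·1.06×10^8·0.7342)]^(1/3) = 0.07547 m.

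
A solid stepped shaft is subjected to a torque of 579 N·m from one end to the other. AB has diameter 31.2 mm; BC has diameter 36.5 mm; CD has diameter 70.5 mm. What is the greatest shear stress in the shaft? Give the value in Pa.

Under the same torque, τ_max = 16T/(πd³) is largest where d is smallest — segment AB (d = 31.2 mm).
τ_max = 16·579.0/(π·(0.0312)³) = 9.709×10^7 Pa.

9.71e7 Pa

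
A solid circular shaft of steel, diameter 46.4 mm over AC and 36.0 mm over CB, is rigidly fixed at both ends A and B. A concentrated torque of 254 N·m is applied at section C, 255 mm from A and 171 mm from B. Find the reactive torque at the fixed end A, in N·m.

165 N·m

Compatibility: T_A·a/J_AC = T_B·b/J_CB with T_A + T_B = T₀.
J_AC = 4.55×10^-7 m⁴, J_CB = 1.65×10^-7 m⁴, so T_A = T₀·(J_AC/a)/((J_AC/a)+(J_CB/b)) = 164.9 N·m, T_B = 89.10 N·m.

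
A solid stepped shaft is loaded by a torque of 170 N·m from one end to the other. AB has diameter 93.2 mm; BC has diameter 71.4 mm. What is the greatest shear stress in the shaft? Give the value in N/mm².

Under the same torque, τ_max = 16T/(πd³) is largest where d is smallest — segment BC (d = 71.4 mm).
τ_max = 16·170.0/(π·(0.0714)³) = 2.379×10^6 Pa.

2.38 N/mm²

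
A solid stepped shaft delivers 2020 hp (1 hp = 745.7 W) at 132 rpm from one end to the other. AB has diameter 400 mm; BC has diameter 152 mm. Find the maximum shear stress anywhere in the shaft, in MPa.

ω = 2π·132/60 = 13.82 rad/s, so T = P/ω = 2020×745.7 / 13.82 = 109000 N·m.
Under the same torque, τ_max = 16T/(πd³) is largest where d is smallest — segment BC (d = 152 mm).
τ_max = 16·109000/(π·(0.152)³) = 1.580×10^8 Pa.

158 MPa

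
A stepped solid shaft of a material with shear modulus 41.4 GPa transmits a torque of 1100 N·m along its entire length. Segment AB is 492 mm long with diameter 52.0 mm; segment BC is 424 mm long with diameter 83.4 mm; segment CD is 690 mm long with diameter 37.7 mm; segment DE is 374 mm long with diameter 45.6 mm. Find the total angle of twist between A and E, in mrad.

136 mrad

J_AB = π(0.0520)⁴/32 = 7.18×10^-7 m⁴; J_BC = π(0.0834)⁴/32 = 4.75×10^-6 m⁴; J_CD = π(0.0377)⁴/32 = 1.98×10^-7 m⁴; J_DE = π(0.0456)⁴/32 = 4.24×10^-7 m⁴.
θ = (T/G)·Σ L_i/J_i = (1100/41.4×10⁹)·(0.492/7.18×10^-7 + 0.424/4.75×10^-6 + 0.690/1.98×10^-7 + 0.374/4.24×10^-7) = 0.1364 rad.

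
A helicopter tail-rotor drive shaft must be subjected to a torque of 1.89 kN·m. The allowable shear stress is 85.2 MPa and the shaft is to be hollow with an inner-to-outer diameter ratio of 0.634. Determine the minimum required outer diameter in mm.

51.3 mm

For a hollow shaft with d_i/d_o = 0.634: τ_max = 16T/(π d_o³ (1−k⁴)), so d_o = [16T/(π τ_allow (1−k⁴))]^(1/3) = [16·1890/(π·8.52×10^7·0.8384)]^(1/3) = 0.05127 m.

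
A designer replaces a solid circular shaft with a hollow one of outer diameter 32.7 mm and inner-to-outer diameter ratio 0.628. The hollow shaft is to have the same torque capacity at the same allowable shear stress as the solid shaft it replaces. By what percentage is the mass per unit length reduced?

Equal τ_max and T ⇒ the solid shaft needs d_s³ = d_o³(1−k⁴), so d_s = 32.7·(1−0.628⁴)^(1/3) = 30.91 mm.
Area ratio A_h/A_s = d_o²(1−k²)/d_s² = (1−k²)/(1−k⁴)^(2/3) = 0.6779.
Mass saving = 1 − 0.6779 = 32.2 %.

32.2 %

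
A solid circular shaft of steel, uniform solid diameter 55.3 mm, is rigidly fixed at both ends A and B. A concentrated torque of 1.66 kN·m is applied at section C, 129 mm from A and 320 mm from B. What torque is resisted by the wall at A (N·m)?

With uniform GJ and both ends fixed, compatibility θ_AC = θ_CB gives T_A·a = T_B·b, together with T_A + T_B = T₀.
T_A = T₀·b/(a+b) = 1660·320/449.0 = 1183 N·m; T_B = 476.9 N·m.

1180 N·m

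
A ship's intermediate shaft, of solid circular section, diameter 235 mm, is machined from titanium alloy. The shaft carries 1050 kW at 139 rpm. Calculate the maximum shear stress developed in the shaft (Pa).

ω = 2π·139/60 = 14.56 rad/s, so T = P/ω = 1050×10³ / 14.56 = 72130 N·m.
J = πd⁴/32 = π(0.235)⁴/32 = 2.994×10^-4 m⁴.
τ_max = T·r/J = 72130 × 0.117 / 2.994×10^-4 = 2.831×10^7 Pa.

2.83e7 Pa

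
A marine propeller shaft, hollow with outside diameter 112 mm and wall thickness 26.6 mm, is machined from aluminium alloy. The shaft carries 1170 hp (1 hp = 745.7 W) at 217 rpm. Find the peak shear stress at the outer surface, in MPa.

151 MPa

ω = 2π·217/60 = 22.72 rad/s, so T = P/ω = 1170×745.7 / 22.72 = 38390 N·m.
J = π(d_o⁴ − d_i⁴)/32 = π(0.112⁴ − 0.0588⁴)/32 = 1.427×10^-5 m⁴.
τ_max = T·r/J = 38390 × 0.0560 / 1.427×10^-5 = 1.506×10^8 Pa.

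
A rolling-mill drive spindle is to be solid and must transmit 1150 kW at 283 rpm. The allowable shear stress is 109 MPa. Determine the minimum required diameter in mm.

122 mm

ω = 2π·283/60 = 29.64 rad/s, so T = P/ω = 1150×10³ / 29.64 = 38800 N·m.
For a solid shaft τ_max = 16T/(πd³), so d = (16T/(π τ_allow))^(1/3) = (16·38800/(π·1.09×10^8))^(1/3) = 0.1219 m.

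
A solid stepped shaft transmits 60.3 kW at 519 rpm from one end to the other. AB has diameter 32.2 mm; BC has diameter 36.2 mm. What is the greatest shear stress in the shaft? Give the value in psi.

ω = 2π·519/60 = 54.35 rad/s, so T = P/ω = 60.3×10³ / 54.35 = 1109 N·m.
Under the same torque, τ_max = 16T/(πd³) is largest where d is smallest — segment AB (d = 32.2 mm).
τ_max = 16·1109/(π·(0.0322)³) = 1.692×10^8 Pa.

24500 psi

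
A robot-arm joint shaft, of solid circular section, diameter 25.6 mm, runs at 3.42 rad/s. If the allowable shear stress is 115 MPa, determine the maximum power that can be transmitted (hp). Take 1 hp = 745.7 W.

J = πd⁴/32 = π(0.0256)⁴/32 = 4.217×10^-8 m⁴.
T_max = τ_allow·J/r = 1.15×10^8 × 4.217×10^-8 / 0.0128 = 378.8 N·m.
ω = 3.42 rad/s, so P_max = T_max·ω = 1296 W.

1.74 hp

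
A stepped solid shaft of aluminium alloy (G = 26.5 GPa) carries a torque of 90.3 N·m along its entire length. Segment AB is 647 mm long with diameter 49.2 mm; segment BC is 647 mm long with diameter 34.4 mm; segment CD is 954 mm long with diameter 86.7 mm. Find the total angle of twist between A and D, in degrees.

J_AB = π(0.0492)⁴/32 = 5.75×10^-7 m⁴; J_BC = π(0.0344)⁴/32 = 1.37×10^-7 m⁴; J_CD = π(0.0867)⁴/32 = 5.55×10^-6 m⁴.
θ = (T/G)·Σ L_i/J_i = (90.30/26.5×10⁹)·(0.647/5.75×10^-7 + 0.647/1.37×10^-7 + 0.954/5.55×10^-6) = 0.02046 rad.

1.17°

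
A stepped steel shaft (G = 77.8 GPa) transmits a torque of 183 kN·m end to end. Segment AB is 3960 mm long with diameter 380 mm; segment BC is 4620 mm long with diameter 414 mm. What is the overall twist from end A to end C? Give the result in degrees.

J_AB = π(0.380)⁴/32 = 2.05×10^-3 m⁴; J_BC = π(0.414)⁴/32 = 2.88×10^-3 m⁴.
θ = (T/G)·Σ L_i/J_i = (183000/77.8×10⁹)·(3.96/2.05×10^-3 + 4.62/2.88×10^-3) = 8.318×10^-3 rad.

0.477°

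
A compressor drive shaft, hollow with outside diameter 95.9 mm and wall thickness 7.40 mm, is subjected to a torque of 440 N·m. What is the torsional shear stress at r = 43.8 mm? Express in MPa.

J = π(d_o⁴ − d_i⁴)/32 = π(0.0959⁴ − 0.0811⁴)/32 = 4.057×10^-6 m⁴.
Shear stress varies linearly with radius: τ = T·r/J = 440.0 × 0.0438 / 4.057×10^-6 = 4.751×10^6 Pa.

4.75 MPa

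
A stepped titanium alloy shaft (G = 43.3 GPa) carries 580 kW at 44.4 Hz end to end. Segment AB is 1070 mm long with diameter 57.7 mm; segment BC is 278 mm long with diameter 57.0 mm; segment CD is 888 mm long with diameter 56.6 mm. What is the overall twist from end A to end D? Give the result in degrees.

5.87°

ω = 2π·44.4 = 279.0 rad/s, so T = P/ω = 580×10³ / 279.0 = 2079 N·m.
J_AB = π(0.0577)⁴/32 = 1.09×10^-6 m⁴; J_BC = π(0.0570)⁴/32 = 1.04×10^-6 m⁴; J_CD = π(0.0566)⁴/32 = 1.01×10^-6 m⁴.
θ = (T/G)·Σ L_i/J_i = (2079/43.3×10⁹)·(1.07/1.09×10^-6 + 0.278/1.04×10^-6 + 0.888/1.01×10^-6) = 0.1024 rad.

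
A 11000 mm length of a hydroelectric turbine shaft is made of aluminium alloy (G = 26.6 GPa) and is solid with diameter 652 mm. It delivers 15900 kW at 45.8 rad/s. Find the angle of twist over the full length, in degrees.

ω = 45.8 rad/s, so T = P/ω = 15900×10³ / 45.80 = 347200 N·m.
J = πd⁴/32 = π(0.652)⁴/32 = 0.01774 m⁴.
θ = T·L/(G·J) = 347200 × 11.0 / (26.6×10⁹ × 0.01774) = 8.092×10^-3 rad.

0.464°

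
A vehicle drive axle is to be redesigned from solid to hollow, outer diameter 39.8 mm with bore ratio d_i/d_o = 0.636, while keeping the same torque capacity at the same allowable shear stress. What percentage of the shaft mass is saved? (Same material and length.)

Equal τ_max and T ⇒ the solid shaft needs d_s³ = d_o³(1−k⁴), so d_s = 39.8·(1−0.636⁴)^(1/3) = 37.50 mm.
Area ratio A_h/A_s = d_o²(1−k²)/d_s² = (1−k²)/(1−k⁴)^(2/3) = 0.6708.
Mass saving = 1 − 0.6708 = 32.9 %.

32.9 %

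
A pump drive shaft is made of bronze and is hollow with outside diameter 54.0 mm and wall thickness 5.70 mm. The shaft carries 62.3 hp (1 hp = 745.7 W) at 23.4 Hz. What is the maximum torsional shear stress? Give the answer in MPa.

16.7 MPa

ω = 2π·23.4 = 147.0 rad/s, so T = P/ω = 62.3×745.7 / 147.0 = 316.0 N·m.
J = π(d_o⁴ − d_i⁴)/32 = π(0.0540⁴ − 0.0426⁴)/32 = 5.115×10^-7 m⁴.
τ_max = T·r/J = 316.0 × 0.0270 / 5.115×10^-7 = 1.668×10^7 Pa.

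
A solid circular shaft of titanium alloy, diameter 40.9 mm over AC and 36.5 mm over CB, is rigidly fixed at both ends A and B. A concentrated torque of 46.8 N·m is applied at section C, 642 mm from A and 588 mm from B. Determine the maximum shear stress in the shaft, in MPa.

2.06 MPa

Compatibility: T_A·a/J_AC = T_B·b/J_CB with T_A + T_B = T₀.
J_AC = 2.75×10^-7 m⁴, J_CB = 1.74×10^-7 m⁴, so T_A = T₀·(J_AC/a)/((J_AC/a)+(J_CB/b)) = 27.65 N·m, T_B = 19.15 N·m.
τ in each portion: τ_AC = 2.06×10^6 Pa, τ_CB = 2.01×10^6 Pa; maximum is in AC.
τ_max = T_AC·r/J = 27.65·0.0204/2.75×10^-7 = 2.058×10^6 Pa.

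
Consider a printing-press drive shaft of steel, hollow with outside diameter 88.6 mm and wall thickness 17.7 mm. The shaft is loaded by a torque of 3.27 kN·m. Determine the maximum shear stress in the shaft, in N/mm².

J = π(d_o⁴ − d_i⁴)/32 = π(0.0886⁴ − 0.0532⁴)/32 = 5.263×10^-6 m⁴.
τ_max = T·r/J = 3270 × 0.0443 / 5.263×10^-6 = 2.752×10^7 Pa.

27.5 N/mm²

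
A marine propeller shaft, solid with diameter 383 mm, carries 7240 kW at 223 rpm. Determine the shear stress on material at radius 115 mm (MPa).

ω = 2π·223/60 = 23.35 rad/s, so T = P/ω = 7240×10³ / 23.35 = 310000 N·m.
J = πd⁴/32 = π(0.383)⁴/32 = 2.112×10^-3 m⁴.
Shear stress varies linearly with radius: τ = T·r/J = 310000 × 0.115 / 2.112×10^-3 = 1.688×10^7 Pa.

16.9 MPa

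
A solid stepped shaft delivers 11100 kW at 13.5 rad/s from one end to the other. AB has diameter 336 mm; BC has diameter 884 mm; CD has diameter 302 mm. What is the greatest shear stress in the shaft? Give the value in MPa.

ω = 13.5 rad/s, so T = P/ω = 11100×10³ / 13.50 = 822200 N·m.
Under the same torque, τ_max = 16T/(πd³) is largest where d is smallest — segment CD (d = 302 mm).
τ_max = 16·822200/(π·(0.302)³) = 1.520×10^8 Pa.

152 MPa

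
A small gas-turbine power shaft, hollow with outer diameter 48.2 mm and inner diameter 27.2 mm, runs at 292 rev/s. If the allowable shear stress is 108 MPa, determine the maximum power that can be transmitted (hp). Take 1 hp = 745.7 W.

J = π(d_o⁴ − d_i⁴)/32 = π(0.0482⁴ − 0.0272⁴)/32 = 4.762×10^-7 m⁴.
T_max = τ_allow·J/r = 1.08×10^8 × 4.762×10^-7 / 0.0241 = 2134 N·m.
ω = 2π·292 = 1835 rad/s, so P_max = T_max·ω = 3.915×10^6 W.

5250 hp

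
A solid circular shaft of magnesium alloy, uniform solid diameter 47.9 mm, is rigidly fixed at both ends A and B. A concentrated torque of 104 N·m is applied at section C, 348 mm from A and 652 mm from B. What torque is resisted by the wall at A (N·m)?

67.8 N·m

With uniform GJ and both ends fixed, compatibility θ_AC = θ_CB gives T_A·a = T_B·b, together with T_A + T_B = T₀.
T_A = T₀·b/(a+b) = 104.0·652/1000 = 67.81 N·m; T_B = 36.19 N·m.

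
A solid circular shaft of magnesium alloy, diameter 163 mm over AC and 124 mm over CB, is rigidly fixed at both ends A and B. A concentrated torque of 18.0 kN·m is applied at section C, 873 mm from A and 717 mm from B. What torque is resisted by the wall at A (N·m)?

Compatibility: T_A·a/J_AC = T_B·b/J_CB with T_A + T_B = T₀.
J_AC = 6.93×10^-5 m⁴, J_CB = 2.32×10^-5 m⁴, so T_A = T₀·(J_AC/a)/((J_AC/a)+(J_CB/b)) = 12790 N·m, T_B = 5214 N·m.

12800 N·m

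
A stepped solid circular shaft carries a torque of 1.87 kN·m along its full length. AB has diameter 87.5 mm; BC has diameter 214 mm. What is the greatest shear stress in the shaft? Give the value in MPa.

Under the same torque, τ_max = 16T/(πd³) is largest where d is smallest — segment AB (d = 87.5 mm).
τ_max = 16·1870/(π·(0.0875)³) = 1.422×10^7 Pa.

14.2 MPa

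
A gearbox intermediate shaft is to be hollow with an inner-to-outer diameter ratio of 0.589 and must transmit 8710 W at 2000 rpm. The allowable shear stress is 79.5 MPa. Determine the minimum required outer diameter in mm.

14.5 mm

ω = 2π·2000/60 = 209.4 rad/s, so T = P/ω = 8710 / 209.4 = 41.59 N·m.
For a hollow shaft with d_i/d_o = 0.589: τ_max = 16T/(π d_o³ (1−k⁴)), so d_o = [16T/(π τ_allow (1−k⁴))]^(1/3) = [16·41.59/(π·7.95×10^7·0.8796)]^(1/3) = 0.01447 m.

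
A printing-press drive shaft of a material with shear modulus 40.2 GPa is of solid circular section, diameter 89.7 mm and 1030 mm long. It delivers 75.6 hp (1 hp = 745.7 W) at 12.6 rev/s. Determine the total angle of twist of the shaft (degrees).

0.164°

ω = 2π·12.6 = 79.17 rad/s, so T = P/ω = 75.6×745.7 / 79.17 = 712.1 N·m.
J = πd⁴/32 = π(0.0897)⁴/32 = 6.356×10^-6 m⁴.
θ = T·L/(G·J) = 712.1 × 1.03 / (40.2×10⁹ × 6.356×10^-6) = 2.871×10^-3 rad.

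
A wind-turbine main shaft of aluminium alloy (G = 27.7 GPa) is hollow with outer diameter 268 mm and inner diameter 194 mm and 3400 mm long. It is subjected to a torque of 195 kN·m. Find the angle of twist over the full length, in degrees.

J = π(d_o⁴ − d_i⁴)/32 = π(0.268⁴ − 0.194⁴)/32 = 3.674×10^-4 m⁴.
θ = T·L/(G·J) = 195000 × 3.40 / (27.7×10⁹ × 3.674×10^-4) = 0.06515 rad.

3.73°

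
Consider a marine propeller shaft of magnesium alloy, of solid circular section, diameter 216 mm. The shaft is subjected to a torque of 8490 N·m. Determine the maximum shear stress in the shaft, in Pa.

4.29e6 Pa

J = πd⁴/32 = π(0.216)⁴/32 = 2.137×10^-4 m⁴.
τ_max = T·r/J = 8490 × 0.108 / 2.137×10^-4 = 4.291×10^6 Pa.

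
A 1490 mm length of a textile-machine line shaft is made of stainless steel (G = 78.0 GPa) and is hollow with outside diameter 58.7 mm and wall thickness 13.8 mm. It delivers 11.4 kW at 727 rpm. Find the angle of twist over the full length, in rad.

ω = 2π·727/60 = 76.13 rad/s, so T = P/ω = 11.4×10³ / 76.13 = 149.7 N·m.
J = π(d_o⁴ − d_i⁴)/32 = π(0.0587⁴ − 0.0311⁴)/32 = 1.074×10^-6 m⁴.
θ = T·L/(G·J) = 149.7 × 1.49 / (78.0×10⁹ × 1.074×10^-6) = 2.664×10^-3 rad.

0.00266 rad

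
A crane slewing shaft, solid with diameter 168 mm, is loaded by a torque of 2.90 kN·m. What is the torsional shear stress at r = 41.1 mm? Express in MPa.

J = πd⁴/32 = π(0.168)⁴/32 = 7.821×10^-5 m⁴.
Shear stress varies linearly with radius: τ = T·r/J = 2900 × 0.0411 / 7.821×10^-5 = 1.524×10^6 Pa.

1.52 MPa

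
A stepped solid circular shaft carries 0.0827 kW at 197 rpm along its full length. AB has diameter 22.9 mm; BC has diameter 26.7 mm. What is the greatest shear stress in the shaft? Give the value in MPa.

1.70 MPa

ω = 2π·197/60 = 20.63 rad/s, so T = P/ω = 0.0827×10³ / 20.63 = 4.009 N·m.
Under the same torque, τ_max = 16T/(πd³) is largest where d is smallest — segment AB (d = 22.9 mm).
τ_max = 16·4.009/(π·(0.0229)³) = 1.700×10^6 Pa.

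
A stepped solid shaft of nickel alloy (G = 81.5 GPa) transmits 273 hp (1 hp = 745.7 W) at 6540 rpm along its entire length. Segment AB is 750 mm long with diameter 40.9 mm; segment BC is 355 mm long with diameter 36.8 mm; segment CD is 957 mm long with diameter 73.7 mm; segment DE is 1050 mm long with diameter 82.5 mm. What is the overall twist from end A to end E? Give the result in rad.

0.0192 rad

ω = 2π·6540/60 = 684.9 rad/s, so T = P/ω = 273×745.7 / 684.9 = 297.2 N·m.
J_AB = π(0.0409)⁴/32 = 2.75×10^-7 m⁴; J_BC = π(0.0368)⁴/32 = 1.80×10^-7 m⁴; J_CD = π(0.0737)⁴/32 = 2.90×10^-6 m⁴; J_DE = π(0.0825)⁴/32 = 4.55×10^-6 m⁴.
θ = (T/G)·Σ L_i/J_i = (297.2/81.5×10⁹)·(0.750/2.75×10^-7 + 0.355/1.80×10^-7 + 0.957/2.90×10^-6 + 1.05/4.55×10^-6) = 0.01920 rad.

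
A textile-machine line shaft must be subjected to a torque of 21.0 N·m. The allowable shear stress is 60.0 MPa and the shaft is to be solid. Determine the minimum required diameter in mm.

12.1 mm

For a solid shaft τ_max = 16T/(πd³), so d = (16T/(π τ_allow))^(1/3) = (16·21.00/(π·6.00×10^7))^(1/3) = 0.01212 m.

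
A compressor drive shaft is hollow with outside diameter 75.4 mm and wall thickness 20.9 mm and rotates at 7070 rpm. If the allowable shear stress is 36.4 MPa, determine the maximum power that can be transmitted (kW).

2180 kW

J = π(d_o⁴ − d_i⁴)/32 = π(0.0754⁴ − 0.0336⁴)/32 = 3.048×10^-6 m⁴.
T_max = τ_allow·J/r = 3.64×10^7 × 3.048×10^-6 / 0.0377 = 2943 N·m.
ω = 2π·7070/60 = 740.4 rad/s, so P_max = T_max·ω = 2.179×10^6 W.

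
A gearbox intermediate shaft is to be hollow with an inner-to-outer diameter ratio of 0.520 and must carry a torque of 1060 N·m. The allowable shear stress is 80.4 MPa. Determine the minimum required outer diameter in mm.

41.7 mm

For a hollow shaft with d_i/d_o = 0.520: τ_max = 16T/(π d_o³ (1−k⁴)), so d_o = [16T/(π τ_allow (1−k⁴))]^(1/3) = [16·1060/(π·8.04×10^7·0.9269)]^(1/3) = 0.04169 m.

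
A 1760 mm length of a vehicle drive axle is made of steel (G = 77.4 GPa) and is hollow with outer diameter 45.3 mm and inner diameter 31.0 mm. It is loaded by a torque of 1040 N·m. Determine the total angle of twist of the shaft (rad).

0.0733 rad

J = π(d_o⁴ − d_i⁴)/32 = π(0.0453⁴ − 0.0310⁴)/32 = 3.228×10^-7 m⁴.
θ = T·L/(G·J) = 1040 × 1.76 / (77.4×10⁹ × 3.228×10^-7) = 0.07327 rad.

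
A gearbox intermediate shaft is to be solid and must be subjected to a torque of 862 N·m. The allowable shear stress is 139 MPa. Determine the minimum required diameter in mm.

For a solid shaft τ_max = 16T/(πd³), so d = (16T/(π τ_allow))^(1/3) = (16·862.0/(π·1.39×10^8))^(1/3) = 0.03161 m.

31.6 mm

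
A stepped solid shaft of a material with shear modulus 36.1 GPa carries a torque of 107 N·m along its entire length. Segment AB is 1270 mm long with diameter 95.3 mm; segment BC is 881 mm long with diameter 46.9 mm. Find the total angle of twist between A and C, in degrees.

0.342°

J_AB = π(0.0953)⁴/32 = 8.10×10^-6 m⁴; J_BC = π(0.0469)⁴/32 = 4.75×10^-7 m⁴.
θ = (T/G)·Σ L_i/J_i = (107.0/36.1×10⁹)·(1.27/8.10×10^-6 + 0.881/4.75×10^-7) = 5.962×10^-3 rad.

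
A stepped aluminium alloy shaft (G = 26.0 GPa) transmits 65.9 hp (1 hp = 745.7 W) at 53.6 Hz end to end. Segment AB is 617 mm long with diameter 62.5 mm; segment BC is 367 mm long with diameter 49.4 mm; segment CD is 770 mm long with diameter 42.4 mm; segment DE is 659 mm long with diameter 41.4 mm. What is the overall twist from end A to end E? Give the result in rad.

ω = 2π·53.6 = 336.8 rad/s, so T = P/ω = 65.9×745.7 / 336.8 = 145.9 N·m.
J_AB = π(0.0625)⁴/32 = 1.50×10^-6 m⁴; J_BC = π(0.0494)⁴/32 = 5.85×10^-7 m⁴; J_CD = π(0.0424)⁴/32 = 3.17×10^-7 m⁴; J_DE = π(0.0414)⁴/32 = 2.88×10^-7 m⁴.
θ = (T/G)·Σ L_i/J_i = (145.9/26.0×10⁹)·(0.617/1.50×10^-6 + 0.367/5.85×10^-7 + 0.770/3.17×10^-7 + 0.659/2.88×10^-7) = 0.03228 rad.

0.0323 rad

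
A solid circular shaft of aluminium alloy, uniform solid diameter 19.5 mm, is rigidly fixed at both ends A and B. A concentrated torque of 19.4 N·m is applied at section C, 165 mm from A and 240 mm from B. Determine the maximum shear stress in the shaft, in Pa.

7.90e6 Pa

With uniform GJ and both ends fixed, compatibility θ_AC = θ_CB gives T_A·a = T_B·b, together with T_A + T_B = T₀.
T_A = T₀·b/(a+b) = 19.40·240/405.0 = 11.50 N·m; T_B = 7.904 N·m.
τ in each portion: τ_AC = 7.90×10^6 Pa, τ_CB = 5.43×10^6 Pa; maximum is in AC.
τ_max = T_AC·r/J = 11.50·0.00975/1.42×10^-8 = 7.896×10^6 Pa.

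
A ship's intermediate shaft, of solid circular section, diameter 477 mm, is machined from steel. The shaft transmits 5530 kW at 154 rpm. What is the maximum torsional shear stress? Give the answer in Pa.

ω = 2π·154/60 = 16.13 rad/s, so T = P/ω = 5530×10³ / 16.13 = 342900 N·m.
J = πd⁴/32 = π(0.477)⁴/32 = 5.082×10^-3 m⁴.
τ_max = T·r/J = 342900 × 0.238 / 5.082×10^-3 = 1.609×10^7 Pa.

1.61e7 Pa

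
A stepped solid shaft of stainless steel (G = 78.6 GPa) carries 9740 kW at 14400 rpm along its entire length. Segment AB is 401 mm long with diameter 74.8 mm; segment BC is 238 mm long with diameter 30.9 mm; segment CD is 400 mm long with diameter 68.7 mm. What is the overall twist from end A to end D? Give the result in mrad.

244 mrad

ω = 2π·14400/60 = 1508 rad/s, so T = P/ω = 9740×10³ / 1508 = 6459 N·m.
J_AB = π(0.0748)⁴/32 = 3.07×10^-6 m⁴; J_BC = π(0.0309)⁴/32 = 8.95×10^-8 m⁴; J_CD = π(0.0687)⁴/32 = 2.19×10^-6 m⁴.
θ = (T/G)·Σ L_i/J_i = (6459/78.6×10⁹)·(0.401/3.07×10^-6 + 0.238/8.95×10^-8 + 0.400/2.19×10^-6) = 0.2443 rad.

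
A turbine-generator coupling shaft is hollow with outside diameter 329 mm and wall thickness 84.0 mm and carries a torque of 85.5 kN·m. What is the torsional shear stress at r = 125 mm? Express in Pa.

J = π(d_o⁴ − d_i⁴)/32 = π(0.329⁴ − 0.161⁴)/32 = 1.084×10^-3 m⁴.
Shear stress varies linearly with radius: τ = T·r/J = 85500 × 0.125 / 1.084×10^-3 = 9.857×10^6 Pa.

9.86e6 Pa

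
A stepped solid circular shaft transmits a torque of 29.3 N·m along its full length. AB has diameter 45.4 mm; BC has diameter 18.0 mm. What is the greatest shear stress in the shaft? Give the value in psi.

3710 psi

Under the same torque, τ_max = 16T/(πd³) is largest where d is smallest — segment BC (d = 18.0 mm).
τ_max = 16·29.30/(π·(0.0180)³) = 2.559×10^7 Pa.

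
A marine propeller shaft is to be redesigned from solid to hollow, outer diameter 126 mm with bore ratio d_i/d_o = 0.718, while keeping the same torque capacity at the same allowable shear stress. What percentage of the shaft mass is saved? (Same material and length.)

Equal τ_max and T ⇒ the solid shaft needs d_s³ = d_o³(1−k⁴), so d_s = 126·(1−0.718⁴)^(1/3) = 113.7 mm.
Area ratio A_h/A_s = d_o²(1−k²)/d_s² = (1−k²)/(1−k⁴)^(2/3) = 0.5953.
Mass saving = 1 − 0.5953 = 40.5 %.

40.5 %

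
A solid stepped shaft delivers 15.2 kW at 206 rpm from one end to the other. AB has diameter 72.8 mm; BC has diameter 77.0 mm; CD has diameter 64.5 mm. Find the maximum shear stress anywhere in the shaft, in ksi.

ω = 2π·206/60 = 21.57 rad/s, so T = P/ω = 15.2×10³ / 21.57 = 704.6 N·m.
Under the same torque, τ_max = 16T/(πd³) is largest where d is smallest — segment CD (d = 64.5 mm).
τ_max = 16·704.6/(π·(0.0645)³) = 1.337×10^7 Pa.

1.94 ksi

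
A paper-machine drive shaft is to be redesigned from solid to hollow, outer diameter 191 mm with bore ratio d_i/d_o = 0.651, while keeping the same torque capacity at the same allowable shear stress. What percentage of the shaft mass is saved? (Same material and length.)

Equal τ_max and T ⇒ the solid shaft needs d_s³ = d_o³(1−k⁴), so d_s = 191·(1−0.651⁴)^(1/3) = 178.8 mm.
Area ratio A_h/A_s = d_o²(1−k²)/d_s² = (1−k²)/(1−k⁴)^(2/3) = 0.6575.
Mass saving = 1 − 0.6575 = 34.3 %.

34.3 %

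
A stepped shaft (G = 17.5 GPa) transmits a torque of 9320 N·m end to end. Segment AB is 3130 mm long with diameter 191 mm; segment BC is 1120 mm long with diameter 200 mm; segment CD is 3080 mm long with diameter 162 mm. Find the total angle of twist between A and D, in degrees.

J_AB = π(0.191)⁴/32 = 1.31×10^-4 m⁴; J_BC = π(0.200)⁴/32 = 1.57×10^-4 m⁴; J_CD = π(0.162)⁴/32 = 6.76×10^-5 m⁴.
θ = (T/G)·Σ L_i/J_i = (9320/17.5×10⁹)·(3.13/1.31×10^-4 + 1.12/1.57×10^-4 + 3.08/6.76×10^-5) = 0.04081 rad.

2.34°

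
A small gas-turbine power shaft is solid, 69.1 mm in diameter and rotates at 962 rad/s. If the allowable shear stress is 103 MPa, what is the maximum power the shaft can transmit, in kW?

J = πd⁴/32 = π(0.0691)⁴/32 = 2.238×10^-6 m⁴.
T_max = τ_allow·J/r = 1.03×10^8 × 2.238×10^-6 / 0.0345 = 6673 N·m.
ω = 962 rad/s, so P_max = T_max·ω = 6.419×10^6 W.

6420 kW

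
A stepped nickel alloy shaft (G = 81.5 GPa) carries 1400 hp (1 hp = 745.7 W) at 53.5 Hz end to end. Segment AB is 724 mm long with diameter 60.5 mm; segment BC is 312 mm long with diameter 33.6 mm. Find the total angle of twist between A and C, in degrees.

6.65°

ω = 2π·53.5 = 336.2 rad/s, so T = P/ω = 1400×745.7 / 336.2 = 3106 N·m.
J_AB = π(0.0605)⁴/32 = 1.32×10^-6 m⁴; J_BC = π(0.0336)⁴/32 = 1.25×10^-7 m⁴.
θ = (T/G)·Σ L_i/J_i = (3106/81.5×10⁹)·(0.724/1.32×10^-6 + 0.312/1.25×10^-7) = 0.1160 rad.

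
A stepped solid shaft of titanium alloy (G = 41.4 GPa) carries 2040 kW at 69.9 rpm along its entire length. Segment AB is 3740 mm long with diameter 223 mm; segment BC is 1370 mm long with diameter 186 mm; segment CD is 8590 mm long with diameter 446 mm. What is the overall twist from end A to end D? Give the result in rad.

ω = 2π·69.9/60 = 7.320 rad/s, so T = P/ω = 2040×10³ / 7.320 = 278700 N·m.
J_AB = π(0.223)⁴/32 = 2.43×10^-4 m⁴; J_BC = π(0.186)⁴/32 = 1.18×10^-4 m⁴; J_CD = π(0.446)⁴/32 = 3.88×10^-3 m⁴.
θ = (T/G)·Σ L_i/J_i = (278700/41.4×10⁹)·(3.74/2.43×10^-4 + 1.37/1.18×10^-4 + 8.59/3.88×10^-3) = 0.1971 rad.

0.197 rad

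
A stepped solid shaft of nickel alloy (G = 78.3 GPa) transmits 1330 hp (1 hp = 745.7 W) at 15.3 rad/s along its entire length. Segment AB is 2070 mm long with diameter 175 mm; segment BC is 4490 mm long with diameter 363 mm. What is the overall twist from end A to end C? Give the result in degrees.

ω = 15.3 rad/s, so T = P/ω = 1330×745.7 / 15.30 = 64820 N·m.
J_AB = π(0.175)⁴/32 = 9.21×10^-5 m⁴; J_BC = π(0.363)⁴/32 = 1.70×10^-3 m⁴.
θ = (T/G)·Σ L_i/J_i = (64820/78.3×10⁹)·(2.07/9.21×10^-5 + 4.49/1.70×10^-3) = 0.02079 rad.

1.19°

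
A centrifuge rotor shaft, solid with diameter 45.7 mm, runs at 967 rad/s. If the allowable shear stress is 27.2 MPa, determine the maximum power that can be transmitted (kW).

493 kW

J = πd⁴/32 = π(0.0457)⁴/32 = 4.282×10^-7 m⁴.
T_max = τ_allow·J/r = 2.72×10^7 × 4.282×10^-7 / 0.0229 = 509.7 N·m.
ω = 967 rad/s, so P_max = T_max·ω = 4.929×10^5 W.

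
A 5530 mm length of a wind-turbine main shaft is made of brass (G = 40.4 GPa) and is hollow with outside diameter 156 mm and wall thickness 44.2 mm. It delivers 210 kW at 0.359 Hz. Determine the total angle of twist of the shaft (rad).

ω = 2π·0.359 = 2.256 rad/s, so T = P/ω = 210×10³ / 2.256 = 93100 N·m.
J = π(d_o⁴ − d_i⁴)/32 = π(0.156⁴ − 0.0676⁴)/32 = 5.609×10^-5 m⁴.
θ = T·L/(G·J) = 93100 × 5.53 / (40.4×10⁹ × 5.609×10^-5) = 0.2272 rad.

0.227 rad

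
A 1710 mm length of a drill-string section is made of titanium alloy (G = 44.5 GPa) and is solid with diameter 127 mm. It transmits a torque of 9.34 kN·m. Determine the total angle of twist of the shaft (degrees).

J = πd⁴/32 = π(0.127)⁴/32 = 2.554×10^-5 m⁴.
θ = T·L/(G·J) = 9340 × 1.71 / (44.5×10⁹ × 2.554×10^-5) = 0.01405 rad.

0.805°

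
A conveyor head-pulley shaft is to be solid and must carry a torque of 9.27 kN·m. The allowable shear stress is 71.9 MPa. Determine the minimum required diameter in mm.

86.9 mm

For a solid shaft τ_max = 16T/(πd³), so d = (16T/(π τ_allow))^(1/3) = (16·9270/(π·7.19×10^7))^(1/3) = 0.08692 m.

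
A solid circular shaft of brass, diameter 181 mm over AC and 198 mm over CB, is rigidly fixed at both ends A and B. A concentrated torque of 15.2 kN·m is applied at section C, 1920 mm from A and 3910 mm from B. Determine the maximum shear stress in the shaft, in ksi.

1.11 ksi

Compatibility: T_A·a/J_AC = T_B·b/J_CB with T_A + T_B = T₀.
J_AC = 1.05×10^-4 m⁴, J_CB = 1.51×10^-4 m⁴, so T_A = T₀·(J_AC/a)/((J_AC/a)+(J_CB/b)) = 8924 N·m, T_B = 6276 N·m.
τ in each portion: τ_AC = 7.67×10^6 Pa, τ_CB = 4.12×10^6 Pa; maximum is in AC.
τ_max = T_AC·r/J = 8924·0.0905/1.05×10^-4 = 7.665×10^6 Pa.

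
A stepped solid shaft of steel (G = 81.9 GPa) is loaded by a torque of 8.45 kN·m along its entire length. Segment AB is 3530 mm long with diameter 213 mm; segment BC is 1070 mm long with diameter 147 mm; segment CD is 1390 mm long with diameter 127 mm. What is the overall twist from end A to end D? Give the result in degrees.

0.563°

J_AB = π(0.213)⁴/32 = 2.02×10^-4 m⁴; J_BC = π(0.147)⁴/32 = 4.58×10^-5 m⁴; J_CD = π(0.127)⁴/32 = 2.55×10^-5 m⁴.
θ = (T/G)·Σ L_i/J_i = (8450/81.9×10⁹)·(3.53/2.02×10^-4 + 1.07/4.58×10^-5 + 1.39/2.55×10^-5) = 9.826×10^-3 rad.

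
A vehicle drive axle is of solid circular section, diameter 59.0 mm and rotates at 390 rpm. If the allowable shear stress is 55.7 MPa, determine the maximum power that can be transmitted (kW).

J = πd⁴/32 = π(0.0590)⁴/32 = 1.190×10^-6 m⁴.
T_max = τ_allow·J/r = 5.57×10^7 × 1.190×10^-6 / 0.0295 = 2246 N·m.
ω = 2π·390/60 = 40.84 rad/s, so P_max = T_max·ω = 9.173×10^4 W.

91.7 kW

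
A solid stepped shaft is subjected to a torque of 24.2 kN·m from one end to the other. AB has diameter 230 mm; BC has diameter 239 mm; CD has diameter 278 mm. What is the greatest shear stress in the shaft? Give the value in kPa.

Under the same torque, τ_max = 16T/(πd³) is largest where d is smallest — segment AB (d = 230 mm).
τ_max = 16·24200/(π·(0.230)³) = 1.013×10^7 Pa.

10100 kPa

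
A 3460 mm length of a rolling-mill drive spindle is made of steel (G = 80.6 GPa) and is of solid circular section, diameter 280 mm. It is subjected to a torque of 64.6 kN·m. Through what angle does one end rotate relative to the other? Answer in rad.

0.00460 rad

J = πd⁴/32 = π(0.280)⁴/32 = 6.034×10^-4 m⁴.
θ = T·L/(G·J) = 64600 × 3.46 / (80.6×10⁹ × 6.034×10^-4) = 4.596×10^-3 rad.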